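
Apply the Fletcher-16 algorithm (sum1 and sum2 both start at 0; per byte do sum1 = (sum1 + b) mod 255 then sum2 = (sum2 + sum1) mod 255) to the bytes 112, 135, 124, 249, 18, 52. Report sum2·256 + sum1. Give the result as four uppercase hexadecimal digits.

80B4

Running sums (mod 255):
  after byte 0 (112): sum1=112, sum2=112
  after byte 1 (135): sum1=247, sum2=104
  after byte 2 (124): sum1=116, sum2=220
  after byte 3 (249): sum1=110, sum2=75
  after byte 4 (18): sum1=128, sum2=203
  after byte 5 (52): sum1=180, sum2=128
Checksum = sum2·256 + sum1 = 128·256 + 180 = 32948 = 0x80B4.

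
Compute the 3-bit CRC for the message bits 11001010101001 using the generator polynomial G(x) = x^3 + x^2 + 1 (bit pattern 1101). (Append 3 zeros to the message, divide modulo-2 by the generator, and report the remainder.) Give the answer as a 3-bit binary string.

001

Append 3 zeros: 11001010101001000. Divide by 1101 (XOR where the leading bit is 1):
  pos 0: 1100 XOR 1101 = 0001
  pos 3: 1101 XOR 1101 = 0000
  pos 8: 1010 XOR 1101 = 0111
  pos 9: 1110 XOR 1101 = 0011
  pos 11: 1110 XOR 1101 = 0011
  pos 13: 1100 XOR 1101 = 0001
Remainder (last 3 bits) = 001. This is the CRC / FCS.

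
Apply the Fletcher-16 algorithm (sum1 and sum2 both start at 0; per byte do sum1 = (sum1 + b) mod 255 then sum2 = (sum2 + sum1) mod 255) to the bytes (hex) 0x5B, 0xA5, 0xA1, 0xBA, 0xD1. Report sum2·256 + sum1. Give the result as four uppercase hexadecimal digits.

8B2F

Running sums (mod 255):
  after byte 0 (0x5B): sum1=91, sum2=91
  after byte 1 (0xA5): sum1=1, sum2=92
  after byte 2 (0xA1): sum1=162, sum2=254
  after byte 3 (0xBA): sum1=93, sum2=92
  after byte 4 (0xD1): sum1=47, sum2=139
Checksum = sum2·256 + sum1 = 139·256 + 47 = 35631 = 0x8B2F.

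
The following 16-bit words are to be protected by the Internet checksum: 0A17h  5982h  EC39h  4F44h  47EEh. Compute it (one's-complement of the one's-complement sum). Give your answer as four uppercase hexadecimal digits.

One's-complement addition (fold any carry out of bit 15 back into bit 0):
  0x0A17 + 0x5982 = 0x06399
  0x6399 + 0xEC39 = 0x14FD2 → wrap carry → 0x4FD3
  0x4FD3 + 0x4F44 = 0x09F17
  0x9F17 + 0x47EE = 0x0E705
One's-complement sum = 0xE705.
Checksum = ~0xE705 & 0xFFFF = 0x18FA.

18FA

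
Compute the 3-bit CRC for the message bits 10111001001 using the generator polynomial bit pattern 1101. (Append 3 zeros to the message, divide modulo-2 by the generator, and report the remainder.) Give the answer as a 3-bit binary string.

Append 3 zeros: 10111001001000. Divide by 1101 (XOR where the leading bit is 1):
  pos 0: 1011 XOR 1101 = 0110
  pos 1: 1101 XOR 1101 = 0000
  pos 7: 1001 XOR 1101 = 0100
  pos 8: 1000 XOR 1101 = 0101
  pos 9: 1010 XOR 1101 = 0111
  pos 10: 1110 XOR 1101 = 0011
Remainder (last 3 bits) = 011. This is the CRC / FCS.

011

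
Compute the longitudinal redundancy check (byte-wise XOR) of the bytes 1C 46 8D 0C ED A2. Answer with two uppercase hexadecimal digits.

XOR the bytes together:
  start with 0x1C
  0x1C ⊕ 0x46 = 0x5A
  0x5A ⊕ 0x8D = 0xD7
  0xD7 ⊕ 0x0C = 0xDB
  0xDB ⊕ 0xED = 0x36
  0x36 ⊕ 0xA2 = 0x94

94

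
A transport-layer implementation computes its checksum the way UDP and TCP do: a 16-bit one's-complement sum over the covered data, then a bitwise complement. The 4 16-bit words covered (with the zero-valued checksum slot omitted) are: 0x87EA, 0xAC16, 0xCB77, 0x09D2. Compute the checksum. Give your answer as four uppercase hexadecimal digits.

F6B4

One's-complement addition (fold any carry out of bit 15 back into bit 0):
  0x87EA + 0xAC16 = 0x13400 → wrap carry → 0x3401
  0x3401 + 0xCB77 = 0x0FF78
  0xFF78 + 0x09D2 = 0x1094A → wrap carry → 0x094B
One's-complement sum = 0x094B.
Checksum = ~0x094B & 0xFFFF = 0xF6B4.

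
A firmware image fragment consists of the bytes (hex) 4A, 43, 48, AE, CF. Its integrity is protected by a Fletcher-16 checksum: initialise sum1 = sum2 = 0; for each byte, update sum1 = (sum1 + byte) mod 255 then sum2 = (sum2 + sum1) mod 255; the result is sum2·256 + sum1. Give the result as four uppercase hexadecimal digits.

Running sums (mod 255):
  after byte 0 (4A): sum1=74, sum2=74
  after byte 1 (43): sum1=141, sum2=215
  after byte 2 (48): sum1=213, sum2=173
  after byte 3 (AE): sum1=132, sum2=50
  after byte 4 (CF): sum1=84, sum2=134
Checksum = sum2·256 + sum1 = 134·256 + 84 = 34388 = 0x8654.

8654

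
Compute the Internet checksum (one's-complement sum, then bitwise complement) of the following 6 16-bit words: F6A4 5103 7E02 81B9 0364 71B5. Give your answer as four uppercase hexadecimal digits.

One's-complement addition (fold any carry out of bit 15 back into bit 0):
  0xF6A4 + 0x5103 = 0x147A7 → wrap carry → 0x47A8
  0x47A8 + 0x7E02 = 0x0C5AA
  0xC5AA + 0x81B9 = 0x14763 → wrap carry → 0x4764
  0x4764 + 0x0364 = 0x04AC8
  0x4AC8 + 0x71B5 = 0x0BC7D
One's-complement sum = 0xBC7D.
Checksum = ~0xBC7D & 0xFFFF = 0x4382.

4382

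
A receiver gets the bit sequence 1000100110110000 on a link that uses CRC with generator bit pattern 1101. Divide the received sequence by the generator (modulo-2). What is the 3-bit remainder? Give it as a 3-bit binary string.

010

Modulo-2 division of 1000100110110000 by 1101:
  pos 0: 1000 XOR 1101 = 0101
  pos 1: 1011 XOR 1101 = 0110
  pos 2: 1100 XOR 1101 = 0001
  pos 5: 1011 XOR 1101 = 0110
  pos 6: 1100 XOR 1101 = 0001
  pos 9: 1110 XOR 1101 = 0011
  pos 11: 1100 XOR 1101 = 0001
Remainder = 010 (nonzero — an error is detected).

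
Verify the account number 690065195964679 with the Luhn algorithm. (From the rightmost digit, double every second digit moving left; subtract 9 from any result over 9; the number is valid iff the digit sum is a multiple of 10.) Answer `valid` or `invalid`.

valid

From the right, keep odd positions and double even positions (subtract 9 from any doubled value over 9):
  doubled (positions 2,4,...): 5 8 9 9 1 0 9 → sum 41
  kept (positions 1,3,...): 9 6 6 5 1 6 0 6 → sum 39
Total = 80.
80 mod 10 = 0, so the number is valid.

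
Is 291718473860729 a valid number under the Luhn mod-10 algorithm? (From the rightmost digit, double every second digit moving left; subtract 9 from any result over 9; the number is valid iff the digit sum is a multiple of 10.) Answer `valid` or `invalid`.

From the right, keep odd positions and double even positions (subtract 9 from any doubled value over 9):
  doubled (positions 2,4,...): 4 0 7 5 7 5 9 → sum 37
  kept (positions 1,3,...): 9 7 6 3 4 1 1 2 → sum 33
Total = 70.
70 mod 10 = 0, so the number is valid.

valid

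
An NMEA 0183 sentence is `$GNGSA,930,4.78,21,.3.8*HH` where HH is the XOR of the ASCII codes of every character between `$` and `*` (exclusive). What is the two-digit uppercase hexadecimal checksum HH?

XOR the ASCII codes of the payload characters:
  'G' = 0x47 → acc = 0x47
  'N' = 0x4E → acc = 0x09
  'G' = 0x47 → acc = 0x4E
  'S' = 0x53 → acc = 0x1D
  'A' = 0x41 → acc = 0x5C
  ',' = 0x2C → acc = 0x70
  '9' = 0x39 → acc = 0x49
  '3' = 0x33 → acc = 0x7A
  '0' = 0x30 → acc = 0x4A
  ',' = 0x2C → acc = 0x66
  '4' = 0x34 → acc = 0x52
  '.' = 0x2E → acc = 0x7C
  '7' = 0x37 → acc = 0x4B
  '8' = 0x38 → acc = 0x73
  ',' = 0x2C → acc = 0x5F
  '2' = 0x32 → acc = 0x6D
  '1' = 0x31 → acc = 0x5C
  ',' = 0x2C → acc = 0x70
  '.' = 0x2E → acc = 0x5E
  '3' = 0x33 → acc = 0x6D
  '.' = 0x2E → acc = 0x43
  '8' = 0x38 → acc = 0x7B
Checksum = 0x7B.

7B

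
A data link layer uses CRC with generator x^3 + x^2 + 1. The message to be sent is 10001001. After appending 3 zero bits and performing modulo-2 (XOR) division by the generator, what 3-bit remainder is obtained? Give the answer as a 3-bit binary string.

110

Append 3 zeros: 10001001000. Divide by 1101 (XOR where the leading bit is 1):
  pos 0: 1000 XOR 1101 = 0101
  pos 1: 1011 XOR 1101 = 0110
  pos 2: 1100 XOR 1101 = 0001
  pos 5: 1010 XOR 1101 = 0111
  pos 6: 1110 XOR 1101 = 0011
Remainder (last 3 bits) = 110. This is the CRC / FCS.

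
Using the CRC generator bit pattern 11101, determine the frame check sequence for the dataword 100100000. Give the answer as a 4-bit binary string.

0011

Append 4 zeros: 1001000000000. Divide by 11101 (XOR where the leading bit is 1):
  pos 0: 10010 XOR 11101 = 01111
  pos 1: 11110 XOR 11101 = 00011
  pos 4: 11000 XOR 11101 = 00101
  pos 6: 10100 XOR 11101 = 01001
  pos 7: 10010 XOR 11101 = 01111
  pos 8: 11110 XOR 11101 = 00011
Remainder (last 4 bits) = 0011. This is the CRC / FCS.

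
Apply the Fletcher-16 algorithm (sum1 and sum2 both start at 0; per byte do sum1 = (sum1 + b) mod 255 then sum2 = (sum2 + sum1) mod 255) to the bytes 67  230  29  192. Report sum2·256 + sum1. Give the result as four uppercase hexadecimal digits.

Running sums (mod 255):
  after byte 0 (67): sum1=67, sum2=67
  after byte 1 (230): sum1=42, sum2=109
  after byte 2 (29): sum1=71, sum2=180
  after byte 3 (192): sum1=8, sum2=188
Checksum = sum2·256 + sum1 = 188·256 + 8 = 48136 = 0xBC08.

BC08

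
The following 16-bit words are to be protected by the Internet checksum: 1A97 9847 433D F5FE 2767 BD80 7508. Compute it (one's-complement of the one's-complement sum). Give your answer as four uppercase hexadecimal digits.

B9F4

One's-complement addition (fold any carry out of bit 15 back into bit 0):
  0x1A97 + 0x9847 = 0x0B2DE
  0xB2DE + 0x433D = 0x0F61B
  0xF61B + 0xF5FE = 0x1EC19 → wrap carry → 0xEC1A
  0xEC1A + 0x2767 = 0x11381 → wrap carry → 0x1382
  0x1382 + 0xBD80 = 0x0D102
  0xD102 + 0x7508 = 0x1460A → wrap carry → 0x460B
One's-complement sum = 0x460B.
Checksum = ~0x460B & 0xFFFF = 0xB9F4.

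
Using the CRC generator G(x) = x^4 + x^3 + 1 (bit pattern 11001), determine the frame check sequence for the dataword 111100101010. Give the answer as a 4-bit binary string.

Append 4 zeros: 1111001010100000. Divide by 11001 (XOR where the leading bit is 1):
  pos 0: 11110 XOR 11001 = 00111
  pos 2: 11101 XOR 11001 = 00100
  pos 4: 10001 XOR 11001 = 01000
  pos 5: 10000 XOR 11001 = 01001
  pos 6: 10011 XOR 11001 = 01010
  pos 7: 10100 XOR 11001 = 01101
  pos 8: 11010 XOR 11001 = 00011
  pos 11: 11000 XOR 11001 = 00001
Remainder (last 4 bits) = 0001. This is the CRC / FCS.

0001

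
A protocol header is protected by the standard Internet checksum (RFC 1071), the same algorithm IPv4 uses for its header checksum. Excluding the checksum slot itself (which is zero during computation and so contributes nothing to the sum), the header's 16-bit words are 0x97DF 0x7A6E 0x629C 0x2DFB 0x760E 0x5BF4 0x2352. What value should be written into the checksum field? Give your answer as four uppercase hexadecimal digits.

67C5

One's-complement addition (fold any carry out of bit 15 back into bit 0):
  0x97DF + 0x7A6E = 0x1124D → wrap carry → 0x124E
  0x124E + 0x629C = 0x074EA
  0x74EA + 0x2DFB = 0x0A2E5
  0xA2E5 + 0x760E = 0x118F3 → wrap carry → 0x18F4
  0x18F4 + 0x5BF4 = 0x074E8
  0x74E8 + 0x2352 = 0x0983A
One's-complement sum = 0x983A.
Checksum = ~0x983A & 0xFFFF = 0x67C5.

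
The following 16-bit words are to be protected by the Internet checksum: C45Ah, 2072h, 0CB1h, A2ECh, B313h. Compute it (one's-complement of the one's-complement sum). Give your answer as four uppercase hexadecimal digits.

One's-complement addition (fold any carry out of bit 15 back into bit 0):
  0xC45A + 0x2072 = 0x0E4CC
  0xE4CC + 0x0CB1 = 0x0F17D
  0xF17D + 0xA2EC = 0x19469 → wrap carry → 0x946A
  0x946A + 0xB313 = 0x1477D → wrap carry → 0x477E
One's-complement sum = 0x477E.
Checksum = ~0x477E & 0xFFFF = 0xB881.

B881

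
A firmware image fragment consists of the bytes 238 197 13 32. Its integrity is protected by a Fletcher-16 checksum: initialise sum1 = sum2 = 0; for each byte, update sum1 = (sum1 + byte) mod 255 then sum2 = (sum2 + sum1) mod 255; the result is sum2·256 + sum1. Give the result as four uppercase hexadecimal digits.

Running sums (mod 255):
  after byte 0 (238): sum1=238, sum2=238
  after byte 1 (197): sum1=180, sum2=163
  after byte 2 (13): sum1=193, sum2=101
  after byte 3 (32): sum1=225, sum2=71
Checksum = sum2·256 + sum1 = 71·256 + 225 = 18401 = 0x47E1.

47E1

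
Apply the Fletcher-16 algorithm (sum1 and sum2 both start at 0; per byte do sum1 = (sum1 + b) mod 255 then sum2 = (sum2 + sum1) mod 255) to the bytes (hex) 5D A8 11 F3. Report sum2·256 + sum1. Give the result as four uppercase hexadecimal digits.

Running sums (mod 255):
  after byte 0 (5D): sum1=93, sum2=93
  after byte 1 (A8): sum1=6, sum2=99
  after byte 2 (11): sum1=23, sum2=122
  after byte 3 (F3): sum1=11, sum2=133
Checksum = sum2·256 + sum1 = 133·256 + 11 = 34059 = 0x850B.

850B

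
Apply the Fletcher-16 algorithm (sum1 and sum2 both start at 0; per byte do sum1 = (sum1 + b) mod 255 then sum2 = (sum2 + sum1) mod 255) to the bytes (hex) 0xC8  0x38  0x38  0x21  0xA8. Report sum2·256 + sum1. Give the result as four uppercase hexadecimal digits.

6003

Running sums (mod 255):
  after byte 0 (0xC8): sum1=200, sum2=200
  after byte 1 (0x38): sum1=1, sum2=201
  after byte 2 (0x38): sum1=57, sum2=3
  after byte 3 (0x21): sum1=90, sum2=93
  after byte 4 (0xA8): sum1=3, sum2=96
Checksum = sum2·256 + sum1 = 96·256 + 3 = 24579 = 0x6003.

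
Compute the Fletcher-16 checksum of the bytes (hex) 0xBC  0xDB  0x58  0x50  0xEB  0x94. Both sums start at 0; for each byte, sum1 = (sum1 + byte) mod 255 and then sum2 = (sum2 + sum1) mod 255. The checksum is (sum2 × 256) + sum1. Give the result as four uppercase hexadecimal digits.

76C1

Running sums (mod 255):
  after byte 0 (0xBC): sum1=188, sum2=188
  after byte 1 (0xDB): sum1=152, sum2=85
  after byte 2 (0x58): sum1=240, sum2=70
  after byte 3 (0x50): sum1=65, sum2=135
  after byte 4 (0xEB): sum1=45, sum2=180
  after byte 5 (0x94): sum1=193, sum2=118
Checksum = sum2·256 + sum1 = 118·256 + 193 = 30401 = 0x76C1.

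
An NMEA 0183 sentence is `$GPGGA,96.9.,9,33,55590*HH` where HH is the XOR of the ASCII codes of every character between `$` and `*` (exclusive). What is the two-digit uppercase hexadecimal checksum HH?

XOR the ASCII codes of the payload characters:
  'G' = 0x47 → acc = 0x47
  'P' = 0x50 → acc = 0x17
  'G' = 0x47 → acc = 0x50
  'G' = 0x47 → acc = 0x17
  'A' = 0x41 → acc = 0x56
  ',' = 0x2C → acc = 0x7A
  '9' = 0x39 → acc = 0x43
  '6' = 0x36 → acc = 0x75
  '.' = 0x2E → acc = 0x5B
  '9' = 0x39 → acc = 0x62
  '.' = 0x2E → acc = 0x4C
  ',' = 0x2C → acc = 0x60
  '9' = 0x39 → acc = 0x59
  ',' = 0x2C → acc = 0x75
  '3' = 0x33 → acc = 0x46
  '3' = 0x33 → acc = 0x75
  ',' = 0x2C → acc = 0x59
  '5' = 0x35 → acc = 0x6C
  '5' = 0x35 → acc = 0x59
  '5' = 0x35 → acc = 0x6C
  '9' = 0x39 → acc = 0x55
  '0' = 0x30 → acc = 0x65
Checksum = 0x65.

65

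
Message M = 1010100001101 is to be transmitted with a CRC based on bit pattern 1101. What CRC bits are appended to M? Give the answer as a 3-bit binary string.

011

Append 3 zeros: 1010100001101000. Divide by 1101 (XOR where the leading bit is 1):
  pos 0: 1010 XOR 1101 = 0111
  pos 1: 1111 XOR 1101 = 0010
  pos 3: 1000 XOR 1101 = 0101
  pos 4: 1010 XOR 1101 = 0111
  pos 5: 1110 XOR 1101 = 0011
  pos 7: 1111 XOR 1101 = 0010
  pos 9: 1001 XOR 1101 = 0100
  pos 10: 1000 XOR 1101 = 0101
  pos 11: 1010 XOR 1101 = 0111
  pos 12: 1110 XOR 1101 = 0011
Remainder (last 3 bits) = 011. This is the CRC / FCS.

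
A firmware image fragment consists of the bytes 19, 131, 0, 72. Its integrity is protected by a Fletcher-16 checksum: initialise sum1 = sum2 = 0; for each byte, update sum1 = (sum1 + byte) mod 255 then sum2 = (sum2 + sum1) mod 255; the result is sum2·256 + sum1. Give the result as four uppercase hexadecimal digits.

Running sums (mod 255):
  after byte 0 (19): sum1=19, sum2=19
  after byte 1 (131): sum1=150, sum2=169
  after byte 2 (0): sum1=150, sum2=64
  after byte 3 (72): sum1=222, sum2=31
Checksum = sum2·256 + sum1 = 31·256 + 222 = 8158 = 0x1FDE.

1FDE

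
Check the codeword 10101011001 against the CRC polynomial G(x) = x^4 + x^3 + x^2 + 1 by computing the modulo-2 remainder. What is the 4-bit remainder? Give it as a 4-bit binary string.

Modulo-2 division of 10101011001 by 11101:
  pos 0: 10101 XOR 11101 = 01000
  pos 1: 10000 XOR 11101 = 01101
  pos 2: 11011 XOR 11101 = 00110
  pos 4: 11010 XOR 11101 = 00111
  pos 6: 11101 XOR 11101 = 00000
Remainder = 0000 (zero — the frame passes the CRC check).

0000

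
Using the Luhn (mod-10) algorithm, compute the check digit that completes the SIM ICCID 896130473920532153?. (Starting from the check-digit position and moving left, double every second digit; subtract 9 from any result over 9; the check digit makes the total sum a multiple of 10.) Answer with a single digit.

3

Partial digits right→left: 3 5 1 2 3 5 0 2 9 3 7 4 0 3 1 6 9 8
Double every second digit counting from the check-digit position (so the 1st, 3rd, 5th, ... of the partial from the right).
  doubled (with −9 where >9): 6 2 6 0 9 5 0 2 9 → sum 39
  kept as-is: 5 2 5 2 3 4 3 6 8 → sum 38
Total = 39 + 38 = 77.
Check digit = (10 − (77 mod 10)) mod 10 = 3.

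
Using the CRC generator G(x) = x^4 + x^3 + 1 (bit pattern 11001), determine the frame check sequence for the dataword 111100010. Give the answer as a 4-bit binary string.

Append 4 zeros: 1111000100000. Divide by 11001 (XOR where the leading bit is 1):
  pos 0: 11110 XOR 11001 = 00111
  pos 2: 11100 XOR 11001 = 00101
  pos 4: 10110 XOR 11001 = 01111
  pos 5: 11110 XOR 11001 = 00111
  pos 7: 11100 XOR 11001 = 00101
Remainder (last 4 bits) = 1010. This is the CRC / FCS.

1010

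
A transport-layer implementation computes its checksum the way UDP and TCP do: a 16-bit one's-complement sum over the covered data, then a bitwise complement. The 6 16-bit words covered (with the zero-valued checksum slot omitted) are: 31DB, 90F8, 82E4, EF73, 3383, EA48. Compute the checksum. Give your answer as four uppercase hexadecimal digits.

One's-complement addition (fold any carry out of bit 15 back into bit 0):
  0x31DB + 0x90F8 = 0x0C2D3
  0xC2D3 + 0x82E4 = 0x145B7 → wrap carry → 0x45B8
  0x45B8 + 0xEF73 = 0x1352B → wrap carry → 0x352C
  0x352C + 0x3383 = 0x068AF
  0x68AF + 0xEA48 = 0x152F7 → wrap carry → 0x52F8
One's-complement sum = 0x52F8.
Checksum = ~0x52F8 & 0xFFFF = 0xAD07.

AD07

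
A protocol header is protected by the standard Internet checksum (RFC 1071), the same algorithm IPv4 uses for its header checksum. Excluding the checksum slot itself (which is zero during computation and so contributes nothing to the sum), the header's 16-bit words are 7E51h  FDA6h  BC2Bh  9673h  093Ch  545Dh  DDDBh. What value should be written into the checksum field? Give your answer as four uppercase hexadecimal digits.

F5F2

One's-complement addition (fold any carry out of bit 15 back into bit 0):
  0x7E51 + 0xFDA6 = 0x17BF7 → wrap carry → 0x7BF8
  0x7BF8 + 0xBC2B = 0x13823 → wrap carry → 0x3824
  0x3824 + 0x9673 = 0x0CE97
  0xCE97 + 0x093C = 0x0D7D3
  0xD7D3 + 0x545D = 0x12C30 → wrap carry → 0x2C31
  0x2C31 + 0xDDDB = 0x10A0C → wrap carry → 0x0A0D
One's-complement sum = 0x0A0D.
Checksum = ~0x0A0D & 0xFFFF = 0xF5F2.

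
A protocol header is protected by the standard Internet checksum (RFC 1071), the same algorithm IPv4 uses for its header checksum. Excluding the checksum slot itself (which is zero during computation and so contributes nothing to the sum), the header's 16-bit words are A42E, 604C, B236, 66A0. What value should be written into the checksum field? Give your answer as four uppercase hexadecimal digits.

E2AD

One's-complement addition (fold any carry out of bit 15 back into bit 0):
  0xA42E + 0x604C = 0x1047A → wrap carry → 0x047B
  0x047B + 0xB236 = 0x0B6B1
  0xB6B1 + 0x66A0 = 0x11D51 → wrap carry → 0x1D52
One's-complement sum = 0x1D52.
Checksum = ~0x1D52 & 0xFFFF = 0xE2AD.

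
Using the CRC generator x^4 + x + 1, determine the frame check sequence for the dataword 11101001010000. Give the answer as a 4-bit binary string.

1000

Append 4 zeros: 111010010100000000. Divide by 10011 (XOR where the leading bit is 1):
  pos 0: 11101 XOR 10011 = 01110
  pos 1: 11100 XOR 10011 = 01111
  pos 2: 11110 XOR 10011 = 01101
  pos 3: 11011 XOR 10011 = 01000
  pos 4: 10000 XOR 10011 = 00011
  pos 7: 11100 XOR 10011 = 01111
  pos 8: 11110 XOR 10011 = 01101
  pos 9: 11010 XOR 10011 = 01001
  pos 10: 10010 XOR 10011 = 00001
Remainder (last 4 bits) = 1000. This is the CRC / FCS.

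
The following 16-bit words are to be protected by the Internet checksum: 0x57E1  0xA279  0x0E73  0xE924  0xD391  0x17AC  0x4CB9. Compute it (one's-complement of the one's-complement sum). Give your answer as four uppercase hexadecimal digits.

One's-complement addition (fold any carry out of bit 15 back into bit 0):
  0x57E1 + 0xA279 = 0x0FA5A
  0xFA5A + 0x0E73 = 0x108CD → wrap carry → 0x08CE
  0x08CE + 0xE924 = 0x0F1F2
  0xF1F2 + 0xD391 = 0x1C583 → wrap carry → 0xC584
  0xC584 + 0x17AC = 0x0DD30
  0xDD30 + 0x4CB9 = 0x129E9 → wrap carry → 0x29EA
One's-complement sum = 0x29EA.
Checksum = ~0x29EA & 0xFFFF = 0xD615.

D615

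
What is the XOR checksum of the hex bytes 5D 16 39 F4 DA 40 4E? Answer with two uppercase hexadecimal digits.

52

XOR the bytes together:
  start with 0x5D
  0x5D ⊕ 0x16 = 0x4B
  0x4B ⊕ 0x39 = 0x72
  0x72 ⊕ 0xF4 = 0x86
  0x86 ⊕ 0xDA = 0x5C
  0x5C ⊕ 0x40 = 0x1C
  0x1C ⊕ 0x4E = 0x52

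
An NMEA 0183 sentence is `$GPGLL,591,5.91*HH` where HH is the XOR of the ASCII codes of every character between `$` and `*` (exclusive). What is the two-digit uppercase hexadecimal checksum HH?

7E

XOR the ASCII codes of the payload characters:
  'G' = 0x47 → acc = 0x47
  'P' = 0x50 → acc = 0x17
  'G' = 0x47 → acc = 0x50
  'L' = 0x4C → acc = 0x1C
  'L' = 0x4C → acc = 0x50
  ',' = 0x2C → acc = 0x7C
  '5' = 0x35 → acc = 0x49
  '9' = 0x39 → acc = 0x70
  '1' = 0x31 → acc = 0x41
  ',' = 0x2C → acc = 0x6D
  '5' = 0x35 → acc = 0x58
  '.' = 0x2E → acc = 0x76
  '9' = 0x39 → acc = 0x4F
  '1' = 0x31 → acc = 0x7E
Checksum = 0x7E.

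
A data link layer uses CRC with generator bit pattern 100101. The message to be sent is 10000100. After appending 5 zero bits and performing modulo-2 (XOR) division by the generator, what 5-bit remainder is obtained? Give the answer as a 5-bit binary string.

Append 5 zeros: 1000010000000. Divide by 100101 (XOR where the leading bit is 1):
  pos 0: 100001 XOR 100101 = 000100
  pos 3: 100000 XOR 100101 = 000101
  pos 6: 101000 XOR 100101 = 001101
Remainder (last 5 bits) = 11010. This is the CRC / FCS.

11010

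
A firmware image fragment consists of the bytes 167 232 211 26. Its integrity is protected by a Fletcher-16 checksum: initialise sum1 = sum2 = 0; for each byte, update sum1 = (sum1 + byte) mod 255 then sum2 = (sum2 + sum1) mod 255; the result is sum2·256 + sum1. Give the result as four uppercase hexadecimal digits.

Running sums (mod 255):
  after byte 0 (167): sum1=167, sum2=167
  after byte 1 (232): sum1=144, sum2=56
  after byte 2 (211): sum1=100, sum2=156
  after byte 3 (26): sum1=126, sum2=27
Checksum = sum2·256 + sum1 = 27·256 + 126 = 7038 = 0x1B7E.

1B7E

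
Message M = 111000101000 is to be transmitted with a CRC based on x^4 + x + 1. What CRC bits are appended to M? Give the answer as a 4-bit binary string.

Append 4 zeros: 1110001010000000. Divide by 10011 (XOR where the leading bit is 1):
  pos 0: 11100 XOR 10011 = 01111
  pos 1: 11110 XOR 10011 = 01101
  pos 2: 11011 XOR 10011 = 01000
  pos 3: 10000 XOR 10011 = 00011
  pos 6: 11100 XOR 10011 = 01111
  pos 7: 11110 XOR 10011 = 01101
  pos 8: 11010 XOR 10011 = 01001
  pos 9: 10010 XOR 10011 = 00001
Remainder (last 4 bits) = 0100. This is the CRC / FCS.

0100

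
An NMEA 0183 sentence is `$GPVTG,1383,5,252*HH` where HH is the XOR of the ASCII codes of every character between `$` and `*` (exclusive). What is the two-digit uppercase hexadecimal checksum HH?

77

XOR the ASCII codes of the payload characters:
  'G' = 0x47 → acc = 0x47
  'P' = 0x50 → acc = 0x17
  'V' = 0x56 → acc = 0x41
  'T' = 0x54 → acc = 0x15
  'G' = 0x47 → acc = 0x52
  ',' = 0x2C → acc = 0x7E
  '1' = 0x31 → acc = 0x4F
  '3' = 0x33 → acc = 0x7C
  '8' = 0x38 → acc = 0x44
  '3' = 0x33 → acc = 0x77
  ',' = 0x2C → acc = 0x5B
  '5' = 0x35 → acc = 0x6E
  ',' = 0x2C → acc = 0x42
  '2' = 0x32 → acc = 0x70
  '5' = 0x35 → acc = 0x45
  '2' = 0x32 → acc = 0x77
Checksum = 0x77.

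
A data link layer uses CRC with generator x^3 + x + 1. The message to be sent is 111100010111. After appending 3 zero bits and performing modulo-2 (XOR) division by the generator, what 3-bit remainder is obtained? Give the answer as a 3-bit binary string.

Append 3 zeros: 111100010111000. Divide by 1011 (XOR where the leading bit is 1):
  pos 0: 1111 XOR 1011 = 0100
  pos 1: 1000 XOR 1011 = 0011
  pos 3: 1100 XOR 1011 = 0111
  pos 4: 1111 XOR 1011 = 0100
  pos 5: 1000 XOR 1011 = 0011
  pos 7: 1111 XOR 1011 = 0100
  pos 8: 1001 XOR 1011 = 0010
  pos 10: 1000 XOR 1011 = 0011
Remainder (last 3 bits) = 110. This is the CRC / FCS.

110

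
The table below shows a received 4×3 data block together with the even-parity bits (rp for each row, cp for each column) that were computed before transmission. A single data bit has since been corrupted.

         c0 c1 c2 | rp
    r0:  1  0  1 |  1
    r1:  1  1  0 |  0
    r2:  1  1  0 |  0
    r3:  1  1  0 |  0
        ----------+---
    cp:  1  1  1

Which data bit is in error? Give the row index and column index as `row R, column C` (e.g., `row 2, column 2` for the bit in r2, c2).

row 0, column 0

Recompute each row's even parity and compare to rp:
  r0: data parity 0, sent rp 1 → mismatch
  r1: data parity 0, sent rp 0 → ok
  r2: data parity 0, sent rp 0 → ok
  r3: data parity 0, sent rp 0 → ok
Recompute each column's even parity and compare to cp:
  c0: data parity 0, sent cp 1 → mismatch
  c1: data parity 1, sent cp 1 → ok
  c2: data parity 1, sent cp 1 → ok
Exactly one row (r0) and one column (c0) fail → the flipped bit is at their intersection.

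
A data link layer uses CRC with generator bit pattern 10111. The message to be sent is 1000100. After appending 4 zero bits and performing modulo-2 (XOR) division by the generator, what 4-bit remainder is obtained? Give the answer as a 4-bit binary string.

Append 4 zeros: 10001000000. Divide by 10111 (XOR where the leading bit is 1):
  pos 0: 10001 XOR 10111 = 00110
  pos 2: 11000 XOR 10111 = 01111
  pos 3: 11110 XOR 10111 = 01001
  pos 4: 10010 XOR 10111 = 00101
  pos 6: 10100 XOR 10111 = 00011
Remainder (last 4 bits) = 0011. This is the CRC / FCS.

0011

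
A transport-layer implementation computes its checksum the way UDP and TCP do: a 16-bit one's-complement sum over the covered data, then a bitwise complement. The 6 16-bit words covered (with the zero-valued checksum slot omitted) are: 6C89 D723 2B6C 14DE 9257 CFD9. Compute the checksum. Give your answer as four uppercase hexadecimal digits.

One's-complement addition (fold any carry out of bit 15 back into bit 0):
  0x6C89 + 0xD723 = 0x143AC → wrap carry → 0x43AD
  0x43AD + 0x2B6C = 0x06F19
  0x6F19 + 0x14DE = 0x083F7
  0x83F7 + 0x9257 = 0x1164E → wrap carry → 0x164F
  0x164F + 0xCFD9 = 0x0E628
One's-complement sum = 0xE628.
Checksum = ~0xE628 & 0xFFFF = 0x19D7.

19D7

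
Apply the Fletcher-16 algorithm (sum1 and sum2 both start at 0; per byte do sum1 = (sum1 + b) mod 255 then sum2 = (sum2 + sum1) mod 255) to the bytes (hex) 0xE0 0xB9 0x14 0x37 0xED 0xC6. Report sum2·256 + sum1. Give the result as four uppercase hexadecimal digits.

7E9A

Running sums (mod 255):
  after byte 0 (0xE0): sum1=224, sum2=224
  after byte 1 (0xB9): sum1=154, sum2=123
  after byte 2 (0x14): sum1=174, sum2=42
  after byte 3 (0x37): sum1=229, sum2=16
  after byte 4 (0xED): sum1=211, sum2=227
  after byte 5 (0xC6): sum1=154, sum2=126
Checksum = sum2·256 + sum1 = 126·256 + 154 = 32410 = 0x7E9A.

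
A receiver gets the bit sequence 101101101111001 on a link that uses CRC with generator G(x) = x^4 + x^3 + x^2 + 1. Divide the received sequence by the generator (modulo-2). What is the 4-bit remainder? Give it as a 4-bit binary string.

Modulo-2 division of 101101101111001 by 11101:
  pos 0: 10110 XOR 11101 = 01011
  pos 1: 10111 XOR 11101 = 01010
  pos 2: 10101 XOR 11101 = 01000
  pos 3: 10000 XOR 11101 = 01101
  pos 4: 11011 XOR 11101 = 00110
  pos 6: 11011 XOR 11101 = 00110
  pos 8: 11010 XOR 11101 = 00111
  pos 10: 11101 XOR 11101 = 00000
Remainder = 0000 (zero — the frame passes the CRC check).

0000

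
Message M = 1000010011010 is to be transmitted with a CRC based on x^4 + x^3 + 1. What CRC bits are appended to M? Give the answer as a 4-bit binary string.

Append 4 zeros: 10000100110100000. Divide by 11001 (XOR where the leading bit is 1):
  pos 0: 10000 XOR 11001 = 01001
  pos 1: 10011 XOR 11001 = 01010
  pos 2: 10100 XOR 11001 = 01101
  pos 3: 11010 XOR 11001 = 00011
  pos 6: 11110 XOR 11001 = 00111
  pos 8: 11110 XOR 11001 = 00111
  pos 10: 11100 XOR 11001 = 00101
  pos 12: 10100 XOR 11001 = 01101
Remainder (last 4 bits) = 1101. This is the CRC / FCS.

1101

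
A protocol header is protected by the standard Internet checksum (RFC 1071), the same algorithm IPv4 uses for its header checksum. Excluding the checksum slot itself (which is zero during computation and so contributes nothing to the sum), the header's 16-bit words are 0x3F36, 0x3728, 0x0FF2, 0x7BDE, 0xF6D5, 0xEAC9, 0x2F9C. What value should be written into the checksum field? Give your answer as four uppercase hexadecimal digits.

EC94

One's-complement addition (fold any carry out of bit 15 back into bit 0):
  0x3F36 + 0x3728 = 0x0765E
  0x765E + 0x0FF2 = 0x08650
  0x8650 + 0x7BDE = 0x1022E → wrap carry → 0x022F
  0x022F + 0xF6D5 = 0x0F904
  0xF904 + 0xEAC9 = 0x1E3CD → wrap carry → 0xE3CE
  0xE3CE + 0x2F9C = 0x1136A → wrap carry → 0x136B
One's-complement sum = 0x136B.
Checksum = ~0x136B & 0xFFFF = 0xEC94.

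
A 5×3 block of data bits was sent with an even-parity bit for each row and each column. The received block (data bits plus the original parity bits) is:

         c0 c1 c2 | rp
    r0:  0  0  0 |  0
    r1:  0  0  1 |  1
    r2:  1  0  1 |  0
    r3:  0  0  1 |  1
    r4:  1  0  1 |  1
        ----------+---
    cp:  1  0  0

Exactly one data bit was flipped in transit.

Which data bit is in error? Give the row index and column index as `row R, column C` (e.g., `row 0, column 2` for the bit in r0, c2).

Recompute each row's even parity and compare to rp:
  r0: data parity 0, sent rp 0 → ok
  r1: data parity 1, sent rp 1 → ok
  r2: data parity 0, sent rp 0 → ok
  r3: data parity 1, sent rp 1 → ok
  r4: data parity 0, sent rp 1 → mismatch
Recompute each column's even parity and compare to cp:
  c0: data parity 0, sent cp 1 → mismatch
  c1: data parity 0, sent cp 0 → ok
  c2: data parity 0, sent cp 0 → ok
Exactly one row (r4) and one column (c0) fail → the flipped bit is at their intersection.

row 4, column 0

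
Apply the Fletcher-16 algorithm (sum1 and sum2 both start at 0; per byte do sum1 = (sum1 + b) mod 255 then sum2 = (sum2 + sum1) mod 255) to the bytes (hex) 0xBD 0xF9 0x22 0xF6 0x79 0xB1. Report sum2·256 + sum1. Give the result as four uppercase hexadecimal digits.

66FB

Running sums (mod 255):
  after byte 0 (0xBD): sum1=189, sum2=189
  after byte 1 (0xF9): sum1=183, sum2=117
  after byte 2 (0x22): sum1=217, sum2=79
  after byte 3 (0xF6): sum1=208, sum2=32
  after byte 4 (0x79): sum1=74, sum2=106
  after byte 5 (0xB1): sum1=251, sum2=102
Checksum = sum2·256 + sum1 = 102·256 + 251 = 26363 = 0x66FB.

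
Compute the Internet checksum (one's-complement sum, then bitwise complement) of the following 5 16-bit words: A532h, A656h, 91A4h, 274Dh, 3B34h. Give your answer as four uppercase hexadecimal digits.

One's-complement addition (fold any carry out of bit 15 back into bit 0):
  0xA532 + 0xA656 = 0x14B88 → wrap carry → 0x4B89
  0x4B89 + 0x91A4 = 0x0DD2D
  0xDD2D + 0x274D = 0x1047A → wrap carry → 0x047B
  0x047B + 0x3B34 = 0x03FAF
One's-complement sum = 0x3FAF.
Checksum = ~0x3FAF & 0xFFFF = 0xC050.

C050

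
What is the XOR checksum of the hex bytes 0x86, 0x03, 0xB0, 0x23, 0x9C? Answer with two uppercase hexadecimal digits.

XOR the bytes together:
  start with 0x86
  0x86 ⊕ 0x03 = 0x85
  0x85 ⊕ 0xB0 = 0x35
  0x35 ⊕ 0x23 = 0x16
  0x16 ⊕ 0x9C = 0x8A

8A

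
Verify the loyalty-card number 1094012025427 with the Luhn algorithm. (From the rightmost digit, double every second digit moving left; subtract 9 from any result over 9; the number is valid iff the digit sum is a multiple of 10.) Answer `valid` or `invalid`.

valid

From the right, keep odd positions and double even positions (subtract 9 from any doubled value over 9):
  doubled (positions 2,4,...): 4 1 0 2 8 0 → sum 15
  kept (positions 1,3,...): 7 4 2 2 0 9 1 → sum 25
Total = 40.
40 mod 10 = 0, so the number is valid.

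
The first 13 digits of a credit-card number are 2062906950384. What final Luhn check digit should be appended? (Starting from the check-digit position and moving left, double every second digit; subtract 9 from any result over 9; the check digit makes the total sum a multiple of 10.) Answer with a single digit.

Partial digits right→left: 4 8 3 0 5 9 6 0 9 2 6 0 2
Double every second digit counting from the check-digit position (so the 1st, 3rd, 5th, ... of the partial from the right).
  doubled (with −9 where >9): 8 6 1 3 9 3 4 → sum 34
  kept as-is: 8 0 9 0 2 0 → sum 19
Total = 34 + 19 = 53.
Check digit = (10 − (53 mod 10)) mod 10 = 7.

7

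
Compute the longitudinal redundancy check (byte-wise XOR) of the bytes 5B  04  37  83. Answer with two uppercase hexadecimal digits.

XOR the bytes together:
  start with 0x5B
  0x5B ⊕ 0x04 = 0x5F
  0x5F ⊕ 0x37 = 0x68
  0x68 ⊕ 0x83 = 0xEB

EB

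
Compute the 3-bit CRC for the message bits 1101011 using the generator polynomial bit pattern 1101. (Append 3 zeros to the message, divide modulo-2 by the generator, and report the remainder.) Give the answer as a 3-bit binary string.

Append 3 zeros: 1101011000. Divide by 1101 (XOR where the leading bit is 1):
  pos 0: 1101 XOR 1101 = 0000
  pos 5: 1100 XOR 1101 = 0001
Remainder (last 3 bits) = 010. This is the CRC / FCS.

010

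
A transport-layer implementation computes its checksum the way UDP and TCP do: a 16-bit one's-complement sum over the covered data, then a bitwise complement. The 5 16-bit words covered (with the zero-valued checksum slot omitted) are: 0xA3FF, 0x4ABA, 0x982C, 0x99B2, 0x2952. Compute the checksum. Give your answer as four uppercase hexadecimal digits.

One's-complement addition (fold any carry out of bit 15 back into bit 0):
  0xA3FF + 0x4ABA = 0x0EEB9
  0xEEB9 + 0x982C = 0x186E5 → wrap carry → 0x86E6
  0x86E6 + 0x99B2 = 0x12098 → wrap carry → 0x2099
  0x2099 + 0x2952 = 0x049EB
One's-complement sum = 0x49EB.
Checksum = ~0x49EB & 0xFFFF = 0xB614.

B614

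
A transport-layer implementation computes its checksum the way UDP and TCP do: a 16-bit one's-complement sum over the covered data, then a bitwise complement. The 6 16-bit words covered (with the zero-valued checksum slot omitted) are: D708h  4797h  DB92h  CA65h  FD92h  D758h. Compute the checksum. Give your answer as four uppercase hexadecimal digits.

667B

One's-complement addition (fold any carry out of bit 15 back into bit 0):
  0xD708 + 0x4797 = 0x11E9F → wrap carry → 0x1EA0
  0x1EA0 + 0xDB92 = 0x0FA32
  0xFA32 + 0xCA65 = 0x1C497 → wrap carry → 0xC498
  0xC498 + 0xFD92 = 0x1C22A → wrap carry → 0xC22B
  0xC22B + 0xD758 = 0x19983 → wrap carry → 0x9984
One's-complement sum = 0x9984.
Checksum = ~0x9984 & 0xFFFF = 0x667B.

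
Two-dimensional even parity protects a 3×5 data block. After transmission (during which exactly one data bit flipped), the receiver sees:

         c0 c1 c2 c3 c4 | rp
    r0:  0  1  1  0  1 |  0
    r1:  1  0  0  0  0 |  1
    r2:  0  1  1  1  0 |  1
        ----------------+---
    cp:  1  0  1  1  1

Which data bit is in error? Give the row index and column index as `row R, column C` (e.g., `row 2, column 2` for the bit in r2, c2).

row 0, column 2

Recompute each row's even parity and compare to rp:
  r0: data parity 1, sent rp 0 → mismatch
  r1: data parity 1, sent rp 1 → ok
  r2: data parity 1, sent rp 1 → ok
Recompute each column's even parity and compare to cp:
  c0: data parity 1, sent cp 1 → ok
  c1: data parity 0, sent cp 0 → ok
  c2: data parity 0, sent cp 1 → mismatch
  c3: data parity 1, sent cp 1 → ok
  c4: data parity 1, sent cp 1 → ok
Exactly one row (r0) and one column (c2) fail → the flipped bit is at their intersection.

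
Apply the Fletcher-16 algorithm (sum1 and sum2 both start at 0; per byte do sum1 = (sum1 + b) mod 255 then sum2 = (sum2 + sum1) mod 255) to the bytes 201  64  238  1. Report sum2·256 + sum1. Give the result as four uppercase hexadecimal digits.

Running sums (mod 255):
  after byte 0 (201): sum1=201, sum2=201
  after byte 1 (64): sum1=10, sum2=211
  after byte 2 (238): sum1=248, sum2=204
  after byte 3 (1): sum1=249, sum2=198
Checksum = sum2·256 + sum1 = 198·256 + 249 = 50937 = 0xC6F9.

C6F9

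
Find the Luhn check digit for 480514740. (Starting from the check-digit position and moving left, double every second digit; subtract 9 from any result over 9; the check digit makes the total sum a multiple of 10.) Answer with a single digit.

Partial digits right→left: 0 4 7 4 1 5 0 8 4
Double every second digit counting from the check-digit position (so the 1st, 3rd, 5th, ... of the partial from the right).
  doubled (with −9 where >9): 0 5 2 0 8 → sum 15
  kept as-is: 4 4 5 8 → sum 21
Total = 15 + 21 = 36.
Check digit = (10 − (36 mod 10)) mod 10 = 4.

4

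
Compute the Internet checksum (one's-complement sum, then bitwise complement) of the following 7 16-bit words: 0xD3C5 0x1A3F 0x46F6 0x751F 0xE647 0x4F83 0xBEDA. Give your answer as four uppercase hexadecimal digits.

613F

One's-complement addition (fold any carry out of bit 15 back into bit 0):
  0xD3C5 + 0x1A3F = 0x0EE04
  0xEE04 + 0x46F6 = 0x134FA → wrap carry → 0x34FB
  0x34FB + 0x751F = 0x0AA1A
  0xAA1A + 0xE647 = 0x19061 → wrap carry → 0x9062
  0x9062 + 0x4F83 = 0x0DFE5
  0xDFE5 + 0xBEDA = 0x19EBF → wrap carry → 0x9EC0
One's-complement sum = 0x9EC0.
Checksum = ~0x9EC0 & 0xFFFF = 0x613F.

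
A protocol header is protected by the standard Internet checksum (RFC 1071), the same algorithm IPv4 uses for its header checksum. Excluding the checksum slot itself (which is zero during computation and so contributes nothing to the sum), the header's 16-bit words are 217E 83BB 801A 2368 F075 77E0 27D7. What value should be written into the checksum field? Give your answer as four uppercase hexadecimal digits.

2716

One's-complement addition (fold any carry out of bit 15 back into bit 0):
  0x217E + 0x83BB = 0x0A539
  0xA539 + 0x801A = 0x12553 → wrap carry → 0x2554
  0x2554 + 0x2368 = 0x048BC
  0x48BC + 0xF075 = 0x13931 → wrap carry → 0x3932
  0x3932 + 0x77E0 = 0x0B112
  0xB112 + 0x27D7 = 0x0D8E9
One's-complement sum = 0xD8E9.
Checksum = ~0xD8E9 & 0xFFFF = 0x2716.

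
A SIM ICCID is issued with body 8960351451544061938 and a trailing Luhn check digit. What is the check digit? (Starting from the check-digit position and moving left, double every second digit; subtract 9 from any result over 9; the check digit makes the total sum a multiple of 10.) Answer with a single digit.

6

Partial digits right→left: 8 3 9 1 6 0 4 4 5 1 5 4 1 5 3 0 6 9 8
Double every second digit counting from the check-digit position (so the 1st, 3rd, 5th, ... of the partial from the right).
  doubled (with −9 where >9): 7 9 3 8 1 1 2 6 3 7 → sum 47
  kept as-is: 3 1 0 4 1 4 5 0 9 → sum 27
Total = 47 + 27 = 74.
Check digit = (10 − (74 mod 10)) mod 10 = 6.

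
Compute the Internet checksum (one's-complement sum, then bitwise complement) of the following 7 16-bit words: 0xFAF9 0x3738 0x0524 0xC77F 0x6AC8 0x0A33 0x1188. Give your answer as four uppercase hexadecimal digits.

One's-complement addition (fold any carry out of bit 15 back into bit 0):
  0xFAF9 + 0x3738 = 0x13231 → wrap carry → 0x3232
  0x3232 + 0x0524 = 0x03756
  0x3756 + 0xC77F = 0x0FED5
  0xFED5 + 0x6AC8 = 0x1699D → wrap carry → 0x699E
  0x699E + 0x0A33 = 0x073D1
  0x73D1 + 0x1188 = 0x08559
One's-complement sum = 0x8559.
Checksum = ~0x8559 & 0xFFFF = 0x7AA6.

7AA6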